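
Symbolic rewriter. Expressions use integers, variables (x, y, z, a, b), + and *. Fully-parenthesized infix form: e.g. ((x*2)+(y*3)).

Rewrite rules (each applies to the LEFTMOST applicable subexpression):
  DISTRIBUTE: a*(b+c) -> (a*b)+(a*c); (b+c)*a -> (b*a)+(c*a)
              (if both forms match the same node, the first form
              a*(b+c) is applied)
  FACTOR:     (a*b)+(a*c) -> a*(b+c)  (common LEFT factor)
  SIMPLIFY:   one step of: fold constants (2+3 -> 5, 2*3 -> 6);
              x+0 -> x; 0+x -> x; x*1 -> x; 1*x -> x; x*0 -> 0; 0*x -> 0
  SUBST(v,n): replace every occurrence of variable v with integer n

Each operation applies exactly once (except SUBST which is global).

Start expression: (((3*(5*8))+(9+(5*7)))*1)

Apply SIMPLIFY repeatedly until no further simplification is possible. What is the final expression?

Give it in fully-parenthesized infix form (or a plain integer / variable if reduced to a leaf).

Start: (((3*(5*8))+(9+(5*7)))*1)
Step 1: at root: (((3*(5*8))+(9+(5*7)))*1) -> ((3*(5*8))+(9+(5*7))); overall: (((3*(5*8))+(9+(5*7)))*1) -> ((3*(5*8))+(9+(5*7)))
Step 2: at LR: (5*8) -> 40; overall: ((3*(5*8))+(9+(5*7))) -> ((3*40)+(9+(5*7)))
Step 3: at L: (3*40) -> 120; overall: ((3*40)+(9+(5*7))) -> (120+(9+(5*7)))
Step 4: at RR: (5*7) -> 35; overall: (120+(9+(5*7))) -> (120+(9+35))
Step 5: at R: (9+35) -> 44; overall: (120+(9+35)) -> (120+44)
Step 6: at root: (120+44) -> 164; overall: (120+44) -> 164
Fixed point: 164

Answer: 164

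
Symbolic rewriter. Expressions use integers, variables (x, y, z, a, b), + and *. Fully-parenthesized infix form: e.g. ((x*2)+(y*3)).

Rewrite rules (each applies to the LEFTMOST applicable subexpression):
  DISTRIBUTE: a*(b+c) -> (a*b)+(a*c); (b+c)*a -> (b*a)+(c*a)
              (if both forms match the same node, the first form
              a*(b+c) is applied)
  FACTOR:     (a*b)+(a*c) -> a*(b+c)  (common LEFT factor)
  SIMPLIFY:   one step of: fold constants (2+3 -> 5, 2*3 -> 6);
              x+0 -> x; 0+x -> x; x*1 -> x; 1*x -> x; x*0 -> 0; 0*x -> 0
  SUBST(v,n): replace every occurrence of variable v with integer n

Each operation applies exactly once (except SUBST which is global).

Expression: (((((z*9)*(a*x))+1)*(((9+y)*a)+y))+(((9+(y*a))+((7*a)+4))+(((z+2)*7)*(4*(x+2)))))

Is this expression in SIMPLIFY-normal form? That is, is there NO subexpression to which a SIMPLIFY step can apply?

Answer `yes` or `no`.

Expression: (((((z*9)*(a*x))+1)*(((9+y)*a)+y))+(((9+(y*a))+((7*a)+4))+(((z+2)*7)*(4*(x+2)))))
Scanning for simplifiable subexpressions (pre-order)...
  at root: (((((z*9)*(a*x))+1)*(((9+y)*a)+y))+(((9+(y*a))+((7*a)+4))+(((z+2)*7)*(4*(x+2))))) (not simplifiable)
  at L: ((((z*9)*(a*x))+1)*(((9+y)*a)+y)) (not simplifiable)
  at LL: (((z*9)*(a*x))+1) (not simplifiable)
  at LLL: ((z*9)*(a*x)) (not simplifiable)
  at LLLL: (z*9) (not simplifiable)
  at LLLR: (a*x) (not simplifiable)
  at LR: (((9+y)*a)+y) (not simplifiable)
  at LRL: ((9+y)*a) (not simplifiable)
  at LRLL: (9+y) (not simplifiable)
  at R: (((9+(y*a))+((7*a)+4))+(((z+2)*7)*(4*(x+2)))) (not simplifiable)
  at RL: ((9+(y*a))+((7*a)+4)) (not simplifiable)
  at RLL: (9+(y*a)) (not simplifiable)
  at RLLR: (y*a) (not simplifiable)
  at RLR: ((7*a)+4) (not simplifiable)
  at RLRL: (7*a) (not simplifiable)
  at RR: (((z+2)*7)*(4*(x+2))) (not simplifiable)
  at RRL: ((z+2)*7) (not simplifiable)
  at RRLL: (z+2) (not simplifiable)
  at RRR: (4*(x+2)) (not simplifiable)
  at RRRR: (x+2) (not simplifiable)
Result: no simplifiable subexpression found -> normal form.

Answer: yes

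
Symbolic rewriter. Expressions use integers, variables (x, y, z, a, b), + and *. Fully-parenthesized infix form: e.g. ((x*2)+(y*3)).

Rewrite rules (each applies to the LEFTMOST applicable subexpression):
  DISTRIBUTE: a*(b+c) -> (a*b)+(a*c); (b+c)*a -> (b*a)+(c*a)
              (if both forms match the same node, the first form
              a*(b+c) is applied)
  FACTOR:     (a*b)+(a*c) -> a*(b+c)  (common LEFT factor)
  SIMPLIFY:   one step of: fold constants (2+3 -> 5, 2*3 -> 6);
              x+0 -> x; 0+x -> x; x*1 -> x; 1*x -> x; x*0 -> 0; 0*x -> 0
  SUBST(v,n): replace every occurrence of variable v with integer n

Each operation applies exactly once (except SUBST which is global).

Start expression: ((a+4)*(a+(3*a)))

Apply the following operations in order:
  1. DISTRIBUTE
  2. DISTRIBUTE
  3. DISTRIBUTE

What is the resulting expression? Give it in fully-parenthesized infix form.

Answer: (((a*a)+(4*a))+((a*(3*a))+(4*(3*a))))

Derivation:
Start: ((a+4)*(a+(3*a)))
Apply DISTRIBUTE at root (target: ((a+4)*(a+(3*a)))): ((a+4)*(a+(3*a))) -> (((a+4)*a)+((a+4)*(3*a)))
Apply DISTRIBUTE at L (target: ((a+4)*a)): (((a+4)*a)+((a+4)*(3*a))) -> (((a*a)+(4*a))+((a+4)*(3*a)))
Apply DISTRIBUTE at R (target: ((a+4)*(3*a))): (((a*a)+(4*a))+((a+4)*(3*a))) -> (((a*a)+(4*a))+((a*(3*a))+(4*(3*a))))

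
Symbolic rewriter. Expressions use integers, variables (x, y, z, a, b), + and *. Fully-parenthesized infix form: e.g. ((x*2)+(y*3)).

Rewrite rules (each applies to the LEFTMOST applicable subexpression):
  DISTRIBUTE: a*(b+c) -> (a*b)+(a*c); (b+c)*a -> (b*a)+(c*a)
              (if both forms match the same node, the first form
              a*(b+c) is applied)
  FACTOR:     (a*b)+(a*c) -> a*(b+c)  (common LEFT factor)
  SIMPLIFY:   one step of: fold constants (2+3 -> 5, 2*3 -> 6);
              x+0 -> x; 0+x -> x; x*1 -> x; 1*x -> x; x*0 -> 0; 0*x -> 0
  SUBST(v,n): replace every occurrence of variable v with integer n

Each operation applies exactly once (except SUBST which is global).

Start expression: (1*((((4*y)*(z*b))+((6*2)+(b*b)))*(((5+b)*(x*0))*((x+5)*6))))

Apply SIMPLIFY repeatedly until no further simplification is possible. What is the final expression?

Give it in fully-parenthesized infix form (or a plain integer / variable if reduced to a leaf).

Start: (1*((((4*y)*(z*b))+((6*2)+(b*b)))*(((5+b)*(x*0))*((x+5)*6))))
Step 1: at root: (1*((((4*y)*(z*b))+((6*2)+(b*b)))*(((5+b)*(x*0))*((x+5)*6)))) -> ((((4*y)*(z*b))+((6*2)+(b*b)))*(((5+b)*(x*0))*((x+5)*6))); overall: (1*((((4*y)*(z*b))+((6*2)+(b*b)))*(((5+b)*(x*0))*((x+5)*6)))) -> ((((4*y)*(z*b))+((6*2)+(b*b)))*(((5+b)*(x*0))*((x+5)*6)))
Step 2: at LRL: (6*2) -> 12; overall: ((((4*y)*(z*b))+((6*2)+(b*b)))*(((5+b)*(x*0))*((x+5)*6))) -> ((((4*y)*(z*b))+(12+(b*b)))*(((5+b)*(x*0))*((x+5)*6)))
Step 3: at RLR: (x*0) -> 0; overall: ((((4*y)*(z*b))+(12+(b*b)))*(((5+b)*(x*0))*((x+5)*6))) -> ((((4*y)*(z*b))+(12+(b*b)))*(((5+b)*0)*((x+5)*6)))
Step 4: at RL: ((5+b)*0) -> 0; overall: ((((4*y)*(z*b))+(12+(b*b)))*(((5+b)*0)*((x+5)*6))) -> ((((4*y)*(z*b))+(12+(b*b)))*(0*((x+5)*6)))
Step 5: at R: (0*((x+5)*6)) -> 0; overall: ((((4*y)*(z*b))+(12+(b*b)))*(0*((x+5)*6))) -> ((((4*y)*(z*b))+(12+(b*b)))*0)
Step 6: at root: ((((4*y)*(z*b))+(12+(b*b)))*0) -> 0; overall: ((((4*y)*(z*b))+(12+(b*b)))*0) -> 0
Fixed point: 0

Answer: 0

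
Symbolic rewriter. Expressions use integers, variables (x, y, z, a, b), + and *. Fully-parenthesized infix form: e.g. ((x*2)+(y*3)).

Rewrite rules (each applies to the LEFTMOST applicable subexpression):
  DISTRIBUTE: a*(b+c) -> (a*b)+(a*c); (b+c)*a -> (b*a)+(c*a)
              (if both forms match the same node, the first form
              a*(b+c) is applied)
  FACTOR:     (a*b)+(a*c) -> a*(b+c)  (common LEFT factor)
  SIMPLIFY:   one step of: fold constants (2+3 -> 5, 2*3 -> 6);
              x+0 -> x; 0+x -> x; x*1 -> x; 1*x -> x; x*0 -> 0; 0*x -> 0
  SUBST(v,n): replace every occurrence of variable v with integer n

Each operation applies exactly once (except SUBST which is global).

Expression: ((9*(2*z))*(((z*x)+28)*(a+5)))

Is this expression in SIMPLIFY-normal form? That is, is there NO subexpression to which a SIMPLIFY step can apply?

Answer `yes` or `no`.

Answer: yes

Derivation:
Expression: ((9*(2*z))*(((z*x)+28)*(a+5)))
Scanning for simplifiable subexpressions (pre-order)...
  at root: ((9*(2*z))*(((z*x)+28)*(a+5))) (not simplifiable)
  at L: (9*(2*z)) (not simplifiable)
  at LR: (2*z) (not simplifiable)
  at R: (((z*x)+28)*(a+5)) (not simplifiable)
  at RL: ((z*x)+28) (not simplifiable)
  at RLL: (z*x) (not simplifiable)
  at RR: (a+5) (not simplifiable)
Result: no simplifiable subexpression found -> normal form.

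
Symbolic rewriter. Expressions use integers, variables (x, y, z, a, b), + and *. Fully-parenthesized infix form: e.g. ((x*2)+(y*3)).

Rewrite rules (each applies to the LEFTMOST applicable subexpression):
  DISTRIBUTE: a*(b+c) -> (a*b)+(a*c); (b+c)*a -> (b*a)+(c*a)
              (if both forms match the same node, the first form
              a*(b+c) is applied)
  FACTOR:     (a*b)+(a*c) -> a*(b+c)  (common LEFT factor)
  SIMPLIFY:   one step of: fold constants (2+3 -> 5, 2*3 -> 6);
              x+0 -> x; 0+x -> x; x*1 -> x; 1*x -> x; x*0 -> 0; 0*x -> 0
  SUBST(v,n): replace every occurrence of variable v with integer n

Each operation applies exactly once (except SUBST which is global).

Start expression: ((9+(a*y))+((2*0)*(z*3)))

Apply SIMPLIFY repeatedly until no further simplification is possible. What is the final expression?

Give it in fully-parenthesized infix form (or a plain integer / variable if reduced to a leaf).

Start: ((9+(a*y))+((2*0)*(z*3)))
Step 1: at RL: (2*0) -> 0; overall: ((9+(a*y))+((2*0)*(z*3))) -> ((9+(a*y))+(0*(z*3)))
Step 2: at R: (0*(z*3)) -> 0; overall: ((9+(a*y))+(0*(z*3))) -> ((9+(a*y))+0)
Step 3: at root: ((9+(a*y))+0) -> (9+(a*y)); overall: ((9+(a*y))+0) -> (9+(a*y))
Fixed point: (9+(a*y))

Answer: (9+(a*y))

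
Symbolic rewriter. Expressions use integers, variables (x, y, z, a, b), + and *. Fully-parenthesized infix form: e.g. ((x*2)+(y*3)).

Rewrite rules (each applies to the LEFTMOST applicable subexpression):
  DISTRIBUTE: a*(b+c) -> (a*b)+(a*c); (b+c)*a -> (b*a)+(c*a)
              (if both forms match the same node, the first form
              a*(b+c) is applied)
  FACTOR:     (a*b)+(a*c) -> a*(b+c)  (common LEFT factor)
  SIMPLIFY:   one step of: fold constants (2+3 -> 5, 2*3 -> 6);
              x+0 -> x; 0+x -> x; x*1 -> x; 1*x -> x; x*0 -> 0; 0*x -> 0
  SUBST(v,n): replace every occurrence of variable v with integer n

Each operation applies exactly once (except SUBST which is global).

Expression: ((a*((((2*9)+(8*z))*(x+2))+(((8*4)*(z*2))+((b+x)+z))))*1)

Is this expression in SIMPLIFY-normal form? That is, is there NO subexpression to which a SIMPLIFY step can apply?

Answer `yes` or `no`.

Answer: no

Derivation:
Expression: ((a*((((2*9)+(8*z))*(x+2))+(((8*4)*(z*2))+((b+x)+z))))*1)
Scanning for simplifiable subexpressions (pre-order)...
  at root: ((a*((((2*9)+(8*z))*(x+2))+(((8*4)*(z*2))+((b+x)+z))))*1) (SIMPLIFIABLE)
  at L: (a*((((2*9)+(8*z))*(x+2))+(((8*4)*(z*2))+((b+x)+z)))) (not simplifiable)
  at LR: ((((2*9)+(8*z))*(x+2))+(((8*4)*(z*2))+((b+x)+z))) (not simplifiable)
  at LRL: (((2*9)+(8*z))*(x+2)) (not simplifiable)
  at LRLL: ((2*9)+(8*z)) (not simplifiable)
  at LRLLL: (2*9) (SIMPLIFIABLE)
  at LRLLR: (8*z) (not simplifiable)
  at LRLR: (x+2) (not simplifiable)
  at LRR: (((8*4)*(z*2))+((b+x)+z)) (not simplifiable)
  at LRRL: ((8*4)*(z*2)) (not simplifiable)
  at LRRLL: (8*4) (SIMPLIFIABLE)
  at LRRLR: (z*2) (not simplifiable)
  at LRRR: ((b+x)+z) (not simplifiable)
  at LRRRL: (b+x) (not simplifiable)
Found simplifiable subexpr at path root: ((a*((((2*9)+(8*z))*(x+2))+(((8*4)*(z*2))+((b+x)+z))))*1)
One SIMPLIFY step would give: (a*((((2*9)+(8*z))*(x+2))+(((8*4)*(z*2))+((b+x)+z))))
-> NOT in normal form.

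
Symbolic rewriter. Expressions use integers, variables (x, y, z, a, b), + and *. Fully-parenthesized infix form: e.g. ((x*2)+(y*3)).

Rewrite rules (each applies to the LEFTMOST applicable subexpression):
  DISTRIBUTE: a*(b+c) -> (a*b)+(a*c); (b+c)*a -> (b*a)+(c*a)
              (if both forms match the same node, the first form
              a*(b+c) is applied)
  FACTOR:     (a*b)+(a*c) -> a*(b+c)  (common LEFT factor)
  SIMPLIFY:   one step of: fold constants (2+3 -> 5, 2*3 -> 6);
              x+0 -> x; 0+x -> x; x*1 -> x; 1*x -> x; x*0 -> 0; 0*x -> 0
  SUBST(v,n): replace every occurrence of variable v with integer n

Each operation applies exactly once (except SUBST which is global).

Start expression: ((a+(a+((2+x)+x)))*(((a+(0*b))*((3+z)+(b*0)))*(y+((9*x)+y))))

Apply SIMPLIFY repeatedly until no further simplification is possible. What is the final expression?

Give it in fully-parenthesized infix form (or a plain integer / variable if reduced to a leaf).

Answer: ((a+(a+((2+x)+x)))*((a*(3+z))*(y+((9*x)+y))))

Derivation:
Start: ((a+(a+((2+x)+x)))*(((a+(0*b))*((3+z)+(b*0)))*(y+((9*x)+y))))
Step 1: at RLLR: (0*b) -> 0; overall: ((a+(a+((2+x)+x)))*(((a+(0*b))*((3+z)+(b*0)))*(y+((9*x)+y)))) -> ((a+(a+((2+x)+x)))*(((a+0)*((3+z)+(b*0)))*(y+((9*x)+y))))
Step 2: at RLL: (a+0) -> a; overall: ((a+(a+((2+x)+x)))*(((a+0)*((3+z)+(b*0)))*(y+((9*x)+y)))) -> ((a+(a+((2+x)+x)))*((a*((3+z)+(b*0)))*(y+((9*x)+y))))
Step 3: at RLRR: (b*0) -> 0; overall: ((a+(a+((2+x)+x)))*((a*((3+z)+(b*0)))*(y+((9*x)+y)))) -> ((a+(a+((2+x)+x)))*((a*((3+z)+0))*(y+((9*x)+y))))
Step 4: at RLR: ((3+z)+0) -> (3+z); overall: ((a+(a+((2+x)+x)))*((a*((3+z)+0))*(y+((9*x)+y)))) -> ((a+(a+((2+x)+x)))*((a*(3+z))*(y+((9*x)+y))))
Fixed point: ((a+(a+((2+x)+x)))*((a*(3+z))*(y+((9*x)+y))))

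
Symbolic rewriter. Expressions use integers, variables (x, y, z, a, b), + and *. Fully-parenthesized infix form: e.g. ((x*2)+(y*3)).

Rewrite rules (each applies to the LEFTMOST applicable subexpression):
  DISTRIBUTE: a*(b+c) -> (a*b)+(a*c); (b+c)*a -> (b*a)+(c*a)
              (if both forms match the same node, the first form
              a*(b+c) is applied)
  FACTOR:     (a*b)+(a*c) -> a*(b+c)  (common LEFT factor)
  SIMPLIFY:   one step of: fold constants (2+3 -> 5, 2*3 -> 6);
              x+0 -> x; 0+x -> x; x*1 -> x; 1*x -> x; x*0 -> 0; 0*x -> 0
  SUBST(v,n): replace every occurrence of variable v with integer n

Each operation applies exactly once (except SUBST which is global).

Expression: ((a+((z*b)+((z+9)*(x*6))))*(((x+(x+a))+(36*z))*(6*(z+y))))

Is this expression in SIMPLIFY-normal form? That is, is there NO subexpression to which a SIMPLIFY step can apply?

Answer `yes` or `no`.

Answer: yes

Derivation:
Expression: ((a+((z*b)+((z+9)*(x*6))))*(((x+(x+a))+(36*z))*(6*(z+y))))
Scanning for simplifiable subexpressions (pre-order)...
  at root: ((a+((z*b)+((z+9)*(x*6))))*(((x+(x+a))+(36*z))*(6*(z+y)))) (not simplifiable)
  at L: (a+((z*b)+((z+9)*(x*6)))) (not simplifiable)
  at LR: ((z*b)+((z+9)*(x*6))) (not simplifiable)
  at LRL: (z*b) (not simplifiable)
  at LRR: ((z+9)*(x*6)) (not simplifiable)
  at LRRL: (z+9) (not simplifiable)
  at LRRR: (x*6) (not simplifiable)
  at R: (((x+(x+a))+(36*z))*(6*(z+y))) (not simplifiable)
  at RL: ((x+(x+a))+(36*z)) (not simplifiable)
  at RLL: (x+(x+a)) (not simplifiable)
  at RLLR: (x+a) (not simplifiable)
  at RLR: (36*z) (not simplifiable)
  at RR: (6*(z+y)) (not simplifiable)
  at RRR: (z+y) (not simplifiable)
Result: no simplifiable subexpression found -> normal form.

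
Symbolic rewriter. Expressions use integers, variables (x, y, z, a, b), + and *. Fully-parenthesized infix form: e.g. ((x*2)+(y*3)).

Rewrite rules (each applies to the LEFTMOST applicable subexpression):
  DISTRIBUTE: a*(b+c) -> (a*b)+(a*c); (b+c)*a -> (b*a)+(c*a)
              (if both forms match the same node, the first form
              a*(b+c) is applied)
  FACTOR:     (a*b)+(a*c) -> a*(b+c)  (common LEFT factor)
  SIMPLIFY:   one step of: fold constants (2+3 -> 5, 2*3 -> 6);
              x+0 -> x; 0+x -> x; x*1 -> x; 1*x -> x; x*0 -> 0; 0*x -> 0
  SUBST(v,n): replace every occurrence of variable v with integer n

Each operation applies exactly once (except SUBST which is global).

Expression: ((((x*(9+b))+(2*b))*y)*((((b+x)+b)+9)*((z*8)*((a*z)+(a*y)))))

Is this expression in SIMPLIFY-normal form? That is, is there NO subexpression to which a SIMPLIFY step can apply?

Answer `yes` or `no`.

Expression: ((((x*(9+b))+(2*b))*y)*((((b+x)+b)+9)*((z*8)*((a*z)+(a*y)))))
Scanning for simplifiable subexpressions (pre-order)...
  at root: ((((x*(9+b))+(2*b))*y)*((((b+x)+b)+9)*((z*8)*((a*z)+(a*y))))) (not simplifiable)
  at L: (((x*(9+b))+(2*b))*y) (not simplifiable)
  at LL: ((x*(9+b))+(2*b)) (not simplifiable)
  at LLL: (x*(9+b)) (not simplifiable)
  at LLLR: (9+b) (not simplifiable)
  at LLR: (2*b) (not simplifiable)
  at R: ((((b+x)+b)+9)*((z*8)*((a*z)+(a*y)))) (not simplifiable)
  at RL: (((b+x)+b)+9) (not simplifiable)
  at RLL: ((b+x)+b) (not simplifiable)
  at RLLL: (b+x) (not simplifiable)
  at RR: ((z*8)*((a*z)+(a*y))) (not simplifiable)
  at RRL: (z*8) (not simplifiable)
  at RRR: ((a*z)+(a*y)) (not simplifiable)
  at RRRL: (a*z) (not simplifiable)
  at RRRR: (a*y) (not simplifiable)
Result: no simplifiable subexpression found -> normal form.

Answer: yes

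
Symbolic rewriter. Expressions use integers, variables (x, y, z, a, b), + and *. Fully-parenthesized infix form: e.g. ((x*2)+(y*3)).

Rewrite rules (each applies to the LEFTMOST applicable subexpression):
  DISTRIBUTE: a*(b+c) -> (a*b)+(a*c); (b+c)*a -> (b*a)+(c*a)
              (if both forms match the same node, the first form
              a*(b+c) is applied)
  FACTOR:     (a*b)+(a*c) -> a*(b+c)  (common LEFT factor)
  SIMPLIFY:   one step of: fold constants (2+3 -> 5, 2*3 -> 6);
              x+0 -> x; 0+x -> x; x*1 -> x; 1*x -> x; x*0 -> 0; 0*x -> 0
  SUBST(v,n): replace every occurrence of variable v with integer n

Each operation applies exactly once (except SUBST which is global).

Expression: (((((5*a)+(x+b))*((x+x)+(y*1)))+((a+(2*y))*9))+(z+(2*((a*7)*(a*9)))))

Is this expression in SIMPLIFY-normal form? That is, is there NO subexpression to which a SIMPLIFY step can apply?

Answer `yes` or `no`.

Answer: no

Derivation:
Expression: (((((5*a)+(x+b))*((x+x)+(y*1)))+((a+(2*y))*9))+(z+(2*((a*7)*(a*9)))))
Scanning for simplifiable subexpressions (pre-order)...
  at root: (((((5*a)+(x+b))*((x+x)+(y*1)))+((a+(2*y))*9))+(z+(2*((a*7)*(a*9))))) (not simplifiable)
  at L: ((((5*a)+(x+b))*((x+x)+(y*1)))+((a+(2*y))*9)) (not simplifiable)
  at LL: (((5*a)+(x+b))*((x+x)+(y*1))) (not simplifiable)
  at LLL: ((5*a)+(x+b)) (not simplifiable)
  at LLLL: (5*a) (not simplifiable)
  at LLLR: (x+b) (not simplifiable)
  at LLR: ((x+x)+(y*1)) (not simplifiable)
  at LLRL: (x+x) (not simplifiable)
  at LLRR: (y*1) (SIMPLIFIABLE)
  at LR: ((a+(2*y))*9) (not simplifiable)
  at LRL: (a+(2*y)) (not simplifiable)
  at LRLR: (2*y) (not simplifiable)
  at R: (z+(2*((a*7)*(a*9)))) (not simplifiable)
  at RR: (2*((a*7)*(a*9))) (not simplifiable)
  at RRR: ((a*7)*(a*9)) (not simplifiable)
  at RRRL: (a*7) (not simplifiable)
  at RRRR: (a*9) (not simplifiable)
Found simplifiable subexpr at path LLRR: (y*1)
One SIMPLIFY step would give: (((((5*a)+(x+b))*((x+x)+y))+((a+(2*y))*9))+(z+(2*((a*7)*(a*9)))))
-> NOT in normal form.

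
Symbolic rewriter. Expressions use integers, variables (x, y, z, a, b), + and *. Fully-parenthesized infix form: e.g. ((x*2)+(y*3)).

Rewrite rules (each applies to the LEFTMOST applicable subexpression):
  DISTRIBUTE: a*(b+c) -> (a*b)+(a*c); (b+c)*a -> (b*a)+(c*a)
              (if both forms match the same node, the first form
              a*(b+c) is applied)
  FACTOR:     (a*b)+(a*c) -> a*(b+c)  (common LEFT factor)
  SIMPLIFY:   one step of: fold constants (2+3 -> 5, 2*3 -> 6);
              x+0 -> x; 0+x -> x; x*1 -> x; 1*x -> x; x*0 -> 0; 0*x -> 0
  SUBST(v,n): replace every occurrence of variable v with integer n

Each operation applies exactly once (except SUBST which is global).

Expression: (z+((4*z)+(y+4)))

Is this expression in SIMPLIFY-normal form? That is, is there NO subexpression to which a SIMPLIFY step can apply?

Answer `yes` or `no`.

Expression: (z+((4*z)+(y+4)))
Scanning for simplifiable subexpressions (pre-order)...
  at root: (z+((4*z)+(y+4))) (not simplifiable)
  at R: ((4*z)+(y+4)) (not simplifiable)
  at RL: (4*z) (not simplifiable)
  at RR: (y+4) (not simplifiable)
Result: no simplifiable subexpression found -> normal form.

Answer: yes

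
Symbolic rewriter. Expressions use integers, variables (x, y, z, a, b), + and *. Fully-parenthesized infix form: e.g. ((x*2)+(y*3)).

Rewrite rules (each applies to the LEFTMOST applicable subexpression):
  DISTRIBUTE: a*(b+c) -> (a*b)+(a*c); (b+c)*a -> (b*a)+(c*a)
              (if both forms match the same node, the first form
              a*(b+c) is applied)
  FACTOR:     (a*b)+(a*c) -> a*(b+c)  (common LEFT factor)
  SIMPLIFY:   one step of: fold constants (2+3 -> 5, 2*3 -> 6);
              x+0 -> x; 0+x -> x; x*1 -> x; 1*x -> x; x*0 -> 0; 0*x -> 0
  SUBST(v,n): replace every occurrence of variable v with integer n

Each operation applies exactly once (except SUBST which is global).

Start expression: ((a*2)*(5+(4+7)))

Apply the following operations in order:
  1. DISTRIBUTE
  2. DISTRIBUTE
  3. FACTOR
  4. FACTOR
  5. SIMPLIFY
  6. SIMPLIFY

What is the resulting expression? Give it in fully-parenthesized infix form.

Start: ((a*2)*(5+(4+7)))
Apply DISTRIBUTE at root (target: ((a*2)*(5+(4+7)))): ((a*2)*(5+(4+7))) -> (((a*2)*5)+((a*2)*(4+7)))
Apply DISTRIBUTE at R (target: ((a*2)*(4+7))): (((a*2)*5)+((a*2)*(4+7))) -> (((a*2)*5)+(((a*2)*4)+((a*2)*7)))
Apply FACTOR at R (target: (((a*2)*4)+((a*2)*7))): (((a*2)*5)+(((a*2)*4)+((a*2)*7))) -> (((a*2)*5)+((a*2)*(4+7)))
Apply FACTOR at root (target: (((a*2)*5)+((a*2)*(4+7)))): (((a*2)*5)+((a*2)*(4+7))) -> ((a*2)*(5+(4+7)))
Apply SIMPLIFY at RR (target: (4+7)): ((a*2)*(5+(4+7))) -> ((a*2)*(5+11))
Apply SIMPLIFY at R (target: (5+11)): ((a*2)*(5+11)) -> ((a*2)*16)

Answer: ((a*2)*16)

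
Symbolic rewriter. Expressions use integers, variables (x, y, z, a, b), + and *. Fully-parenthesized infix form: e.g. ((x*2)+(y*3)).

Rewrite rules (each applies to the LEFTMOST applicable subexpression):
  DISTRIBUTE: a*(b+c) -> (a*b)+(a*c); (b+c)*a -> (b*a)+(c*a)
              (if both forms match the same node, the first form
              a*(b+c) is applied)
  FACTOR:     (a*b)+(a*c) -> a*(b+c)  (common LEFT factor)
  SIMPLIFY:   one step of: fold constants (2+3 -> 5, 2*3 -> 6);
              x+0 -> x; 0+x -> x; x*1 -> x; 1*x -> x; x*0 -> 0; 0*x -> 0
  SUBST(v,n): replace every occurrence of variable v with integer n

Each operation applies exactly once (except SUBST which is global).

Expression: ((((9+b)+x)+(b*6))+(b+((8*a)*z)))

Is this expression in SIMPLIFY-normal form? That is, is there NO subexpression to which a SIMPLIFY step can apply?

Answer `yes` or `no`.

Expression: ((((9+b)+x)+(b*6))+(b+((8*a)*z)))
Scanning for simplifiable subexpressions (pre-order)...
  at root: ((((9+b)+x)+(b*6))+(b+((8*a)*z))) (not simplifiable)
  at L: (((9+b)+x)+(b*6)) (not simplifiable)
  at LL: ((9+b)+x) (not simplifiable)
  at LLL: (9+b) (not simplifiable)
  at LR: (b*6) (not simplifiable)
  at R: (b+((8*a)*z)) (not simplifiable)
  at RR: ((8*a)*z) (not simplifiable)
  at RRL: (8*a) (not simplifiable)
Result: no simplifiable subexpression found -> normal form.

Answer: yes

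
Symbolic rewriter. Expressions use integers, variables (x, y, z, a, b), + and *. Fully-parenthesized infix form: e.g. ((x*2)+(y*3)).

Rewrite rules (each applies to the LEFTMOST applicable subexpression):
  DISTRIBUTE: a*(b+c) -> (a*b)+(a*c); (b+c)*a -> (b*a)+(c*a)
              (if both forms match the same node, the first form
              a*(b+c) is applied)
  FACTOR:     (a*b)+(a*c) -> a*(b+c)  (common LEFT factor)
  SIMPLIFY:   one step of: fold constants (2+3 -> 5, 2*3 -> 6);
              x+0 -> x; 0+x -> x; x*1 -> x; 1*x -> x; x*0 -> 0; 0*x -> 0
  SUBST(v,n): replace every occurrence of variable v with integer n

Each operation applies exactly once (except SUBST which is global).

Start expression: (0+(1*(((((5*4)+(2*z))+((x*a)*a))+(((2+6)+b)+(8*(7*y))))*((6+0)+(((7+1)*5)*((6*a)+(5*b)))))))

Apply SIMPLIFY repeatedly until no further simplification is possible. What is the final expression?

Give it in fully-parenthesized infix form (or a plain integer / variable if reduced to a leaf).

Start: (0+(1*(((((5*4)+(2*z))+((x*a)*a))+(((2+6)+b)+(8*(7*y))))*((6+0)+(((7+1)*5)*((6*a)+(5*b)))))))
Step 1: at root: (0+(1*(((((5*4)+(2*z))+((x*a)*a))+(((2+6)+b)+(8*(7*y))))*((6+0)+(((7+1)*5)*((6*a)+(5*b))))))) -> (1*(((((5*4)+(2*z))+((x*a)*a))+(((2+6)+b)+(8*(7*y))))*((6+0)+(((7+1)*5)*((6*a)+(5*b)))))); overall: (0+(1*(((((5*4)+(2*z))+((x*a)*a))+(((2+6)+b)+(8*(7*y))))*((6+0)+(((7+1)*5)*((6*a)+(5*b))))))) -> (1*(((((5*4)+(2*z))+((x*a)*a))+(((2+6)+b)+(8*(7*y))))*((6+0)+(((7+1)*5)*((6*a)+(5*b))))))
Step 2: at root: (1*(((((5*4)+(2*z))+((x*a)*a))+(((2+6)+b)+(8*(7*y))))*((6+0)+(((7+1)*5)*((6*a)+(5*b)))))) -> (((((5*4)+(2*z))+((x*a)*a))+(((2+6)+b)+(8*(7*y))))*((6+0)+(((7+1)*5)*((6*a)+(5*b))))); overall: (1*(((((5*4)+(2*z))+((x*a)*a))+(((2+6)+b)+(8*(7*y))))*((6+0)+(((7+1)*5)*((6*a)+(5*b)))))) -> (((((5*4)+(2*z))+((x*a)*a))+(((2+6)+b)+(8*(7*y))))*((6+0)+(((7+1)*5)*((6*a)+(5*b)))))
Step 3: at LLLL: (5*4) -> 20; overall: (((((5*4)+(2*z))+((x*a)*a))+(((2+6)+b)+(8*(7*y))))*((6+0)+(((7+1)*5)*((6*a)+(5*b))))) -> ((((20+(2*z))+((x*a)*a))+(((2+6)+b)+(8*(7*y))))*((6+0)+(((7+1)*5)*((6*a)+(5*b)))))
Step 4: at LRLL: (2+6) -> 8; overall: ((((20+(2*z))+((x*a)*a))+(((2+6)+b)+(8*(7*y))))*((6+0)+(((7+1)*5)*((6*a)+(5*b))))) -> ((((20+(2*z))+((x*a)*a))+((8+b)+(8*(7*y))))*((6+0)+(((7+1)*5)*((6*a)+(5*b)))))
Step 5: at RL: (6+0) -> 6; overall: ((((20+(2*z))+((x*a)*a))+((8+b)+(8*(7*y))))*((6+0)+(((7+1)*5)*((6*a)+(5*b))))) -> ((((20+(2*z))+((x*a)*a))+((8+b)+(8*(7*y))))*(6+(((7+1)*5)*((6*a)+(5*b)))))
Step 6: at RRLL: (7+1) -> 8; overall: ((((20+(2*z))+((x*a)*a))+((8+b)+(8*(7*y))))*(6+(((7+1)*5)*((6*a)+(5*b))))) -> ((((20+(2*z))+((x*a)*a))+((8+b)+(8*(7*y))))*(6+((8*5)*((6*a)+(5*b)))))
Step 7: at RRL: (8*5) -> 40; overall: ((((20+(2*z))+((x*a)*a))+((8+b)+(8*(7*y))))*(6+((8*5)*((6*a)+(5*b))))) -> ((((20+(2*z))+((x*a)*a))+((8+b)+(8*(7*y))))*(6+(40*((6*a)+(5*b)))))
Fixed point: ((((20+(2*z))+((x*a)*a))+((8+b)+(8*(7*y))))*(6+(40*((6*a)+(5*b)))))

Answer: ((((20+(2*z))+((x*a)*a))+((8+b)+(8*(7*y))))*(6+(40*((6*a)+(5*b)))))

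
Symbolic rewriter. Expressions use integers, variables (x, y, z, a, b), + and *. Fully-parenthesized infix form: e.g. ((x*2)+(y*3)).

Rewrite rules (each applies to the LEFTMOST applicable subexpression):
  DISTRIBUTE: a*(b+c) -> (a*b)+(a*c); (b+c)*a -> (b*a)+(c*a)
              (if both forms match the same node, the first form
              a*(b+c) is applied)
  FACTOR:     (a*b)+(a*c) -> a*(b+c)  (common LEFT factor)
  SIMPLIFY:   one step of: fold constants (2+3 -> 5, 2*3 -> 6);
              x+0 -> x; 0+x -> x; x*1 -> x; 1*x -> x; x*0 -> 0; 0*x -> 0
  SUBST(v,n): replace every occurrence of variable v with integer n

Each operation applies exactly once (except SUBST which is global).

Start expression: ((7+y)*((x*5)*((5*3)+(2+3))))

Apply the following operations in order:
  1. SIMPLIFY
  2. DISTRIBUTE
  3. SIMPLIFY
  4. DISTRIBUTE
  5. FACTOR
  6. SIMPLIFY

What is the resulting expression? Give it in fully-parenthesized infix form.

Start: ((7+y)*((x*5)*((5*3)+(2+3))))
Apply SIMPLIFY at RRL (target: (5*3)): ((7+y)*((x*5)*((5*3)+(2+3)))) -> ((7+y)*((x*5)*(15+(2+3))))
Apply DISTRIBUTE at root (target: ((7+y)*((x*5)*(15+(2+3))))): ((7+y)*((x*5)*(15+(2+3)))) -> ((7*((x*5)*(15+(2+3))))+(y*((x*5)*(15+(2+3)))))
Apply SIMPLIFY at LRRR (target: (2+3)): ((7*((x*5)*(15+(2+3))))+(y*((x*5)*(15+(2+3))))) -> ((7*((x*5)*(15+5)))+(y*((x*5)*(15+(2+3)))))
Apply DISTRIBUTE at LR (target: ((x*5)*(15+5))): ((7*((x*5)*(15+5)))+(y*((x*5)*(15+(2+3))))) -> ((7*(((x*5)*15)+((x*5)*5)))+(y*((x*5)*(15+(2+3)))))
Apply FACTOR at LR (target: (((x*5)*15)+((x*5)*5))): ((7*(((x*5)*15)+((x*5)*5)))+(y*((x*5)*(15+(2+3))))) -> ((7*((x*5)*(15+5)))+(y*((x*5)*(15+(2+3)))))
Apply SIMPLIFY at LRR (target: (15+5)): ((7*((x*5)*(15+5)))+(y*((x*5)*(15+(2+3))))) -> ((7*((x*5)*20))+(y*((x*5)*(15+(2+3)))))

Answer: ((7*((x*5)*20))+(y*((x*5)*(15+(2+3)))))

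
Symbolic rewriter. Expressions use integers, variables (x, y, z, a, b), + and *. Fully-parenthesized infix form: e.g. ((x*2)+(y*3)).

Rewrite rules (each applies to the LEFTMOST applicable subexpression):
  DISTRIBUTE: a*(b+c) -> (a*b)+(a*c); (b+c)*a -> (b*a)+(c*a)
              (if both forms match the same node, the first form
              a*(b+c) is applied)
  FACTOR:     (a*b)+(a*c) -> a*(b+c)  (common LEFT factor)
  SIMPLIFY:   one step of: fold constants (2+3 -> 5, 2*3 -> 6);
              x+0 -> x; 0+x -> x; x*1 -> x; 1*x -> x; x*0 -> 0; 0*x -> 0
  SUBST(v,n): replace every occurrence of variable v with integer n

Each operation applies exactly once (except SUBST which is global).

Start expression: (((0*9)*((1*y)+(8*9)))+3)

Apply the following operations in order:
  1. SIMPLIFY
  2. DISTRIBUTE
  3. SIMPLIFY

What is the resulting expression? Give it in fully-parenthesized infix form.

Start: (((0*9)*((1*y)+(8*9)))+3)
Apply SIMPLIFY at LL (target: (0*9)): (((0*9)*((1*y)+(8*9)))+3) -> ((0*((1*y)+(8*9)))+3)
Apply DISTRIBUTE at L (target: (0*((1*y)+(8*9)))): ((0*((1*y)+(8*9)))+3) -> (((0*(1*y))+(0*(8*9)))+3)
Apply SIMPLIFY at LL (target: (0*(1*y))): (((0*(1*y))+(0*(8*9)))+3) -> ((0+(0*(8*9)))+3)

Answer: ((0+(0*(8*9)))+3)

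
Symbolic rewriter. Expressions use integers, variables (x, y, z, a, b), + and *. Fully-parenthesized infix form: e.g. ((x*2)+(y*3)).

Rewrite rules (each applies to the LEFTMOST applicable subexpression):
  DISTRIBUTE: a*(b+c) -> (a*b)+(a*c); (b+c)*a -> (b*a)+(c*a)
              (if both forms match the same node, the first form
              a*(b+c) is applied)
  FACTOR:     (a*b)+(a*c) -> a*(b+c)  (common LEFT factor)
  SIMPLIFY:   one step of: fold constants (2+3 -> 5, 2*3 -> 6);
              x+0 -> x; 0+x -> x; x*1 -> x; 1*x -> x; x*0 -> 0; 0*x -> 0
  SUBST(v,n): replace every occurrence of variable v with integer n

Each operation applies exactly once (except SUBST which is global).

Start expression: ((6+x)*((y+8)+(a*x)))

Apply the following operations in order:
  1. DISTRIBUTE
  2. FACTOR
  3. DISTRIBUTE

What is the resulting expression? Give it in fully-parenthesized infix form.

Answer: (((6+x)*(y+8))+((6+x)*(a*x)))

Derivation:
Start: ((6+x)*((y+8)+(a*x)))
Apply DISTRIBUTE at root (target: ((6+x)*((y+8)+(a*x)))): ((6+x)*((y+8)+(a*x))) -> (((6+x)*(y+8))+((6+x)*(a*x)))
Apply FACTOR at root (target: (((6+x)*(y+8))+((6+x)*(a*x)))): (((6+x)*(y+8))+((6+x)*(a*x))) -> ((6+x)*((y+8)+(a*x)))
Apply DISTRIBUTE at root (target: ((6+x)*((y+8)+(a*x)))): ((6+x)*((y+8)+(a*x))) -> (((6+x)*(y+8))+((6+x)*(a*x)))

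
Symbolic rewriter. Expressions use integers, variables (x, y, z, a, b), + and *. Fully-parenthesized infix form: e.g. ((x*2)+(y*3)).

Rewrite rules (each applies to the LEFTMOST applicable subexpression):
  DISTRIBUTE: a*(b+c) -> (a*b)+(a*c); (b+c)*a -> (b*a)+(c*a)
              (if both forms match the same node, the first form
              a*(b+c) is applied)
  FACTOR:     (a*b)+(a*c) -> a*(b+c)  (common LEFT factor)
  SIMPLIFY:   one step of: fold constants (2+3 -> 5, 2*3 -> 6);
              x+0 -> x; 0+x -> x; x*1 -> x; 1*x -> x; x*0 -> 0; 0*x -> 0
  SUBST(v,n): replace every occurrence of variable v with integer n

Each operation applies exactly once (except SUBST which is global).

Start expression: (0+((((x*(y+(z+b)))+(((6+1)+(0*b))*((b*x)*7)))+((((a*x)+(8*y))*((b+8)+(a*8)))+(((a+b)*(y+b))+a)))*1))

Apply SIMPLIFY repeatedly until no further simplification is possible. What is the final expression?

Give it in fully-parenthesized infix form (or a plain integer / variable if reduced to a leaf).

Start: (0+((((x*(y+(z+b)))+(((6+1)+(0*b))*((b*x)*7)))+((((a*x)+(8*y))*((b+8)+(a*8)))+(((a+b)*(y+b))+a)))*1))
Step 1: at root: (0+((((x*(y+(z+b)))+(((6+1)+(0*b))*((b*x)*7)))+((((a*x)+(8*y))*((b+8)+(a*8)))+(((a+b)*(y+b))+a)))*1)) -> ((((x*(y+(z+b)))+(((6+1)+(0*b))*((b*x)*7)))+((((a*x)+(8*y))*((b+8)+(a*8)))+(((a+b)*(y+b))+a)))*1); overall: (0+((((x*(y+(z+b)))+(((6+1)+(0*b))*((b*x)*7)))+((((a*x)+(8*y))*((b+8)+(a*8)))+(((a+b)*(y+b))+a)))*1)) -> ((((x*(y+(z+b)))+(((6+1)+(0*b))*((b*x)*7)))+((((a*x)+(8*y))*((b+8)+(a*8)))+(((a+b)*(y+b))+a)))*1)
Step 2: at root: ((((x*(y+(z+b)))+(((6+1)+(0*b))*((b*x)*7)))+((((a*x)+(8*y))*((b+8)+(a*8)))+(((a+b)*(y+b))+a)))*1) -> (((x*(y+(z+b)))+(((6+1)+(0*b))*((b*x)*7)))+((((a*x)+(8*y))*((b+8)+(a*8)))+(((a+b)*(y+b))+a))); overall: ((((x*(y+(z+b)))+(((6+1)+(0*b))*((b*x)*7)))+((((a*x)+(8*y))*((b+8)+(a*8)))+(((a+b)*(y+b))+a)))*1) -> (((x*(y+(z+b)))+(((6+1)+(0*b))*((b*x)*7)))+((((a*x)+(8*y))*((b+8)+(a*8)))+(((a+b)*(y+b))+a)))
Step 3: at LRLL: (6+1) -> 7; overall: (((x*(y+(z+b)))+(((6+1)+(0*b))*((b*x)*7)))+((((a*x)+(8*y))*((b+8)+(a*8)))+(((a+b)*(y+b))+a))) -> (((x*(y+(z+b)))+((7+(0*b))*((b*x)*7)))+((((a*x)+(8*y))*((b+8)+(a*8)))+(((a+b)*(y+b))+a)))
Step 4: at LRLR: (0*b) -> 0; overall: (((x*(y+(z+b)))+((7+(0*b))*((b*x)*7)))+((((a*x)+(8*y))*((b+8)+(a*8)))+(((a+b)*(y+b))+a))) -> (((x*(y+(z+b)))+((7+0)*((b*x)*7)))+((((a*x)+(8*y))*((b+8)+(a*8)))+(((a+b)*(y+b))+a)))
Step 5: at LRL: (7+0) -> 7; overall: (((x*(y+(z+b)))+((7+0)*((b*x)*7)))+((((a*x)+(8*y))*((b+8)+(a*8)))+(((a+b)*(y+b))+a))) -> (((x*(y+(z+b)))+(7*((b*x)*7)))+((((a*x)+(8*y))*((b+8)+(a*8)))+(((a+b)*(y+b))+a)))
Fixed point: (((x*(y+(z+b)))+(7*((b*x)*7)))+((((a*x)+(8*y))*((b+8)+(a*8)))+(((a+b)*(y+b))+a)))

Answer: (((x*(y+(z+b)))+(7*((b*x)*7)))+((((a*x)+(8*y))*((b+8)+(a*8)))+(((a+b)*(y+b))+a)))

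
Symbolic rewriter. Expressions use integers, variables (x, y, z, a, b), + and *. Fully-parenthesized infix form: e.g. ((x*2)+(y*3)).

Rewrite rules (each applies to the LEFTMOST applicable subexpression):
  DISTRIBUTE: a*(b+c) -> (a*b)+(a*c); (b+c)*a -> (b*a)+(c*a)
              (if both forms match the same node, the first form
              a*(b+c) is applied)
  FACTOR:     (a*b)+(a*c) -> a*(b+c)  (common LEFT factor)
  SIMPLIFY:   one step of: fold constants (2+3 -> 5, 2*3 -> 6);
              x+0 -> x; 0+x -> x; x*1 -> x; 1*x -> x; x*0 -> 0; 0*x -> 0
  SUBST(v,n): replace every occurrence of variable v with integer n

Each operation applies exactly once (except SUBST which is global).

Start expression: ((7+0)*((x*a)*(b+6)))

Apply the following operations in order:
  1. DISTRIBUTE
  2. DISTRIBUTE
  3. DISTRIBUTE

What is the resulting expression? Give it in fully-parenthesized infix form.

Answer: (((7*((x*a)*b))+(7*((x*a)*6)))+(0*((x*a)*(b+6))))

Derivation:
Start: ((7+0)*((x*a)*(b+6)))
Apply DISTRIBUTE at root (target: ((7+0)*((x*a)*(b+6)))): ((7+0)*((x*a)*(b+6))) -> ((7*((x*a)*(b+6)))+(0*((x*a)*(b+6))))
Apply DISTRIBUTE at LR (target: ((x*a)*(b+6))): ((7*((x*a)*(b+6)))+(0*((x*a)*(b+6)))) -> ((7*(((x*a)*b)+((x*a)*6)))+(0*((x*a)*(b+6))))
Apply DISTRIBUTE at L (target: (7*(((x*a)*b)+((x*a)*6)))): ((7*(((x*a)*b)+((x*a)*6)))+(0*((x*a)*(b+6)))) -> (((7*((x*a)*b))+(7*((x*a)*6)))+(0*((x*a)*(b+6))))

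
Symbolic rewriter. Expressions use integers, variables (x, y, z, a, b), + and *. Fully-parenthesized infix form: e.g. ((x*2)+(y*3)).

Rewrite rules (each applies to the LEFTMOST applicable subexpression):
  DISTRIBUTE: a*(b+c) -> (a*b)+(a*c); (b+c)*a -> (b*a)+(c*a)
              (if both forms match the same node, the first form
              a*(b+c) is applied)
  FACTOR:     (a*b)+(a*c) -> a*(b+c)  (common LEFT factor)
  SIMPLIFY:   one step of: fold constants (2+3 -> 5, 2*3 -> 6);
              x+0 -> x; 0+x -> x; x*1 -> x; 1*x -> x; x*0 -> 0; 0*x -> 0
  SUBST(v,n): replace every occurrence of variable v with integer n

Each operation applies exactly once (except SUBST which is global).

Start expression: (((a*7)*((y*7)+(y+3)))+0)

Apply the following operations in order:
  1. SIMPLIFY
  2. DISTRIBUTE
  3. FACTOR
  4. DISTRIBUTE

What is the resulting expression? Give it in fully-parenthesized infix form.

Start: (((a*7)*((y*7)+(y+3)))+0)
Apply SIMPLIFY at root (target: (((a*7)*((y*7)+(y+3)))+0)): (((a*7)*((y*7)+(y+3)))+0) -> ((a*7)*((y*7)+(y+3)))
Apply DISTRIBUTE at root (target: ((a*7)*((y*7)+(y+3)))): ((a*7)*((y*7)+(y+3))) -> (((a*7)*(y*7))+((a*7)*(y+3)))
Apply FACTOR at root (target: (((a*7)*(y*7))+((a*7)*(y+3)))): (((a*7)*(y*7))+((a*7)*(y+3))) -> ((a*7)*((y*7)+(y+3)))
Apply DISTRIBUTE at root (target: ((a*7)*((y*7)+(y+3)))): ((a*7)*((y*7)+(y+3))) -> (((a*7)*(y*7))+((a*7)*(y+3)))

Answer: (((a*7)*(y*7))+((a*7)*(y+3)))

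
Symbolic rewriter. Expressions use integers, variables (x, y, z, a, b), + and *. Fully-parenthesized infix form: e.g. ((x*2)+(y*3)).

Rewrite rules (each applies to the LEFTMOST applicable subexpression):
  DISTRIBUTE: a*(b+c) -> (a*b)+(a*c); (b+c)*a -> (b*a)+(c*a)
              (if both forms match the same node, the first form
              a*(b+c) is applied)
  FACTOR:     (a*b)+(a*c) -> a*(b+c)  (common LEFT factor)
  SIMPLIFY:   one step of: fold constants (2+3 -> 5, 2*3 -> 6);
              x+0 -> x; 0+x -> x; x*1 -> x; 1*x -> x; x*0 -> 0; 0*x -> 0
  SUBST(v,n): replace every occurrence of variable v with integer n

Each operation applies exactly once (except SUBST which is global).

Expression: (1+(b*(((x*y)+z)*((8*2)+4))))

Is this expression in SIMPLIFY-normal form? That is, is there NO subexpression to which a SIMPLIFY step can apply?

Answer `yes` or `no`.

Answer: no

Derivation:
Expression: (1+(b*(((x*y)+z)*((8*2)+4))))
Scanning for simplifiable subexpressions (pre-order)...
  at root: (1+(b*(((x*y)+z)*((8*2)+4)))) (not simplifiable)
  at R: (b*(((x*y)+z)*((8*2)+4))) (not simplifiable)
  at RR: (((x*y)+z)*((8*2)+4)) (not simplifiable)
  at RRL: ((x*y)+z) (not simplifiable)
  at RRLL: (x*y) (not simplifiable)
  at RRR: ((8*2)+4) (not simplifiable)
  at RRRL: (8*2) (SIMPLIFIABLE)
Found simplifiable subexpr at path RRRL: (8*2)
One SIMPLIFY step would give: (1+(b*(((x*y)+z)*(16+4))))
-> NOT in normal form.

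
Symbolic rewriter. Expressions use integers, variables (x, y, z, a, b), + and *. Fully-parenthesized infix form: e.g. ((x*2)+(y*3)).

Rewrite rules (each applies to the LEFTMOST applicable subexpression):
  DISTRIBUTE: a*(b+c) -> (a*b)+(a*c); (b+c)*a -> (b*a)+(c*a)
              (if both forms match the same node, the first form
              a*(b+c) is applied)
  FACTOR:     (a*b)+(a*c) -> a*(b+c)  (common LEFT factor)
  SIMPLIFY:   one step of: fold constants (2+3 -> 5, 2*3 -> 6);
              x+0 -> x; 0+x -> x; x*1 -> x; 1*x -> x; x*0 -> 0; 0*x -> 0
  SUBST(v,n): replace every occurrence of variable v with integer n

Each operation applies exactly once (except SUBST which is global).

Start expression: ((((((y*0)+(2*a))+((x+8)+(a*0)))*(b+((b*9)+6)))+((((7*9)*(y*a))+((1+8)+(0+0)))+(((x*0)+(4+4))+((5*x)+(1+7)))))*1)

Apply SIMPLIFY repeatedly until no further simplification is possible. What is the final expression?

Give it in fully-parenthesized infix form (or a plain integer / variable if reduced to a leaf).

Answer: ((((2*a)+(x+8))*(b+((b*9)+6)))+(((63*(y*a))+9)+(8+((5*x)+8))))

Derivation:
Start: ((((((y*0)+(2*a))+((x+8)+(a*0)))*(b+((b*9)+6)))+((((7*9)*(y*a))+((1+8)+(0+0)))+(((x*0)+(4+4))+((5*x)+(1+7)))))*1)
Step 1: at root: ((((((y*0)+(2*a))+((x+8)+(a*0)))*(b+((b*9)+6)))+((((7*9)*(y*a))+((1+8)+(0+0)))+(((x*0)+(4+4))+((5*x)+(1+7)))))*1) -> (((((y*0)+(2*a))+((x+8)+(a*0)))*(b+((b*9)+6)))+((((7*9)*(y*a))+((1+8)+(0+0)))+(((x*0)+(4+4))+((5*x)+(1+7))))); overall: ((((((y*0)+(2*a))+((x+8)+(a*0)))*(b+((b*9)+6)))+((((7*9)*(y*a))+((1+8)+(0+0)))+(((x*0)+(4+4))+((5*x)+(1+7)))))*1) -> (((((y*0)+(2*a))+((x+8)+(a*0)))*(b+((b*9)+6)))+((((7*9)*(y*a))+((1+8)+(0+0)))+(((x*0)+(4+4))+((5*x)+(1+7)))))
Step 2: at LLLL: (y*0) -> 0; overall: (((((y*0)+(2*a))+((x+8)+(a*0)))*(b+((b*9)+6)))+((((7*9)*(y*a))+((1+8)+(0+0)))+(((x*0)+(4+4))+((5*x)+(1+7))))) -> ((((0+(2*a))+((x+8)+(a*0)))*(b+((b*9)+6)))+((((7*9)*(y*a))+((1+8)+(0+0)))+(((x*0)+(4+4))+((5*x)+(1+7)))))
Step 3: at LLL: (0+(2*a)) -> (2*a); overall: ((((0+(2*a))+((x+8)+(a*0)))*(b+((b*9)+6)))+((((7*9)*(y*a))+((1+8)+(0+0)))+(((x*0)+(4+4))+((5*x)+(1+7))))) -> ((((2*a)+((x+8)+(a*0)))*(b+((b*9)+6)))+((((7*9)*(y*a))+((1+8)+(0+0)))+(((x*0)+(4+4))+((5*x)+(1+7)))))
Step 4: at LLRR: (a*0) -> 0; overall: ((((2*a)+((x+8)+(a*0)))*(b+((b*9)+6)))+((((7*9)*(y*a))+((1+8)+(0+0)))+(((x*0)+(4+4))+((5*x)+(1+7))))) -> ((((2*a)+((x+8)+0))*(b+((b*9)+6)))+((((7*9)*(y*a))+((1+8)+(0+0)))+(((x*0)+(4+4))+((5*x)+(1+7)))))
Step 5: at LLR: ((x+8)+0) -> (x+8); overall: ((((2*a)+((x+8)+0))*(b+((b*9)+6)))+((((7*9)*(y*a))+((1+8)+(0+0)))+(((x*0)+(4+4))+((5*x)+(1+7))))) -> ((((2*a)+(x+8))*(b+((b*9)+6)))+((((7*9)*(y*a))+((1+8)+(0+0)))+(((x*0)+(4+4))+((5*x)+(1+7)))))
Step 6: at RLLL: (7*9) -> 63; overall: ((((2*a)+(x+8))*(b+((b*9)+6)))+((((7*9)*(y*a))+((1+8)+(0+0)))+(((x*0)+(4+4))+((5*x)+(1+7))))) -> ((((2*a)+(x+8))*(b+((b*9)+6)))+(((63*(y*a))+((1+8)+(0+0)))+(((x*0)+(4+4))+((5*x)+(1+7)))))
Step 7: at RLRL: (1+8) -> 9; overall: ((((2*a)+(x+8))*(b+((b*9)+6)))+(((63*(y*a))+((1+8)+(0+0)))+(((x*0)+(4+4))+((5*x)+(1+7))))) -> ((((2*a)+(x+8))*(b+((b*9)+6)))+(((63*(y*a))+(9+(0+0)))+(((x*0)+(4+4))+((5*x)+(1+7)))))
Step 8: at RLRR: (0+0) -> 0; overall: ((((2*a)+(x+8))*(b+((b*9)+6)))+(((63*(y*a))+(9+(0+0)))+(((x*0)+(4+4))+((5*x)+(1+7))))) -> ((((2*a)+(x+8))*(b+((b*9)+6)))+(((63*(y*a))+(9+0))+(((x*0)+(4+4))+((5*x)+(1+7)))))
Step 9: at RLR: (9+0) -> 9; overall: ((((2*a)+(x+8))*(b+((b*9)+6)))+(((63*(y*a))+(9+0))+(((x*0)+(4+4))+((5*x)+(1+7))))) -> ((((2*a)+(x+8))*(b+((b*9)+6)))+(((63*(y*a))+9)+(((x*0)+(4+4))+((5*x)+(1+7)))))
Step 10: at RRLL: (x*0) -> 0; overall: ((((2*a)+(x+8))*(b+((b*9)+6)))+(((63*(y*a))+9)+(((x*0)+(4+4))+((5*x)+(1+7))))) -> ((((2*a)+(x+8))*(b+((b*9)+6)))+(((63*(y*a))+9)+((0+(4+4))+((5*x)+(1+7)))))
Step 11: at RRL: (0+(4+4)) -> (4+4); overall: ((((2*a)+(x+8))*(b+((b*9)+6)))+(((63*(y*a))+9)+((0+(4+4))+((5*x)+(1+7))))) -> ((((2*a)+(x+8))*(b+((b*9)+6)))+(((63*(y*a))+9)+((4+4)+((5*x)+(1+7)))))
Step 12: at RRL: (4+4) -> 8; overall: ((((2*a)+(x+8))*(b+((b*9)+6)))+(((63*(y*a))+9)+((4+4)+((5*x)+(1+7))))) -> ((((2*a)+(x+8))*(b+((b*9)+6)))+(((63*(y*a))+9)+(8+((5*x)+(1+7)))))
Step 13: at RRRR: (1+7) -> 8; overall: ((((2*a)+(x+8))*(b+((b*9)+6)))+(((63*(y*a))+9)+(8+((5*x)+(1+7))))) -> ((((2*a)+(x+8))*(b+((b*9)+6)))+(((63*(y*a))+9)+(8+((5*x)+8))))
Fixed point: ((((2*a)+(x+8))*(b+((b*9)+6)))+(((63*(y*a))+9)+(8+((5*x)+8))))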